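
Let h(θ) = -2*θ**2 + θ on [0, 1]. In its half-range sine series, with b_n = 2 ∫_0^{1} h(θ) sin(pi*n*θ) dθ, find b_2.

1/pi

b_2 = 2 ∫_0^{1} (-2*θ**2 + θ) sin(2*pi*θ) dθ.
Integrating by parts twice (tabular method), an antiderivative of (-2*θ**2 + θ) sin(2*pi*θ) is θ**2*cos(2*pi*θ)/pi - θ*sin(2*pi*θ)/pi**2 - θ*cos(2*pi*θ)/(2*pi) + sin(2*pi*θ)/(4*pi**2) - cos(2*pi*θ)/(2*pi**3); evaluating from 0 to 1: ∫_{0}^{1} (-2*θ**2 + θ) sin(2*pi*θ) dθ = ((-1 + pi**2)/(2*pi**3)) - (-1/(2*pi**3)) = 1/(2*pi).
Hence b_2 = 2·(1/(2*pi)) = 1/pi.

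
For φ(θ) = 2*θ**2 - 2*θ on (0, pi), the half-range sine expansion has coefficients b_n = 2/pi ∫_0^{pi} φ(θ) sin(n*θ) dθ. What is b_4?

b_4 = 2/pi ∫_0^{pi} (2*θ**2 - 2*θ) sin(4*θ) dθ.
Integrating by parts twice (tabular method), an antiderivative of (2*θ**2 - 2*θ) sin(4*θ) is -θ**2*cos(4*θ)/2 + θ*sin(4*θ)/4 + θ*cos(4*θ)/2 - sin(4*θ)/8 + cos(4*θ)/16; evaluating from 0 to pi: ∫_{0}^{pi} (2*θ**2 - 2*θ) sin(4*θ) dθ = (-pi**2/2 + 1/16 + pi/2) - (1/16) = pi*(1 - pi)/2.
Hence b_4 = (2/pi)·(pi*(1 - pi)/2) = 1 - pi.

1 - pi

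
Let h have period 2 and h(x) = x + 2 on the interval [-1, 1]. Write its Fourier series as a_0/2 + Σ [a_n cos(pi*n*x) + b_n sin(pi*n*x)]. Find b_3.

b_3 = ∫_{-1}^{1} h(x) sin(3*pi*x) dx.
Integrating by parts (boundary term plus one more integral), an antiderivative of (x + 2) sin(3*pi*x) is -x*cos(3*pi*x)/(3*pi) + sin(3*pi*x)/(9*pi**2) - 2*cos(3*pi*x)/(3*pi); evaluating from -1 to 1: ∫_{-1}^{1} (x + 2) sin(3*pi*x) dx = (1/pi) - (1/(3*pi)) = 2/(3*pi).
Hence b_3 = 2/(3*pi).

2/(3*pi)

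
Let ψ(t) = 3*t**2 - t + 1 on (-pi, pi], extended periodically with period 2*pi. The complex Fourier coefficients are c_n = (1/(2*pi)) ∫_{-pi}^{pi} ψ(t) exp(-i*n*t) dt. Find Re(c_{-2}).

3/2

Since ψ is real-valued, Re(c_{-2}) = (1/(2*pi)) ∫_{-pi}^{pi} ψ(t) cos(-2*t) dt = a_{2}/2.
Integrating by parts twice (tabular method), an antiderivative of (3*t**2 - t + 1) cos(-2*t) is 3*t**2*sin(2*t)/2 - t*sin(2*t)/2 + 3*t*cos(2*t)/2 - sin(2*t)/4 - cos(2*t)/4; evaluating from -pi to pi: ∫_{-pi}^{pi} (3*t**2 - t + 1) cos(-2*t) dt = (-1/4 + 3*pi/2) - (-3*pi/2 - 1/4) = 3*pi.
Hence Re(c_{-2}) = (1/(2*pi))·(3*pi) = 3/2.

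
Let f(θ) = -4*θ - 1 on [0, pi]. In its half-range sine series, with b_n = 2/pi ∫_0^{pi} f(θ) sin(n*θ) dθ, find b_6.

4/3

b_6 = 2/pi ∫_0^{pi} (-4*θ - 1) sin(6*θ) dθ.
Integrating by parts (boundary term plus one more integral), an antiderivative of (-4*θ - 1) sin(6*θ) is 2*θ*cos(6*θ)/3 - sin(6*θ)/9 + cos(6*θ)/6; evaluating from 0 to pi: ∫_{0}^{pi} (-4*θ - 1) sin(6*θ) dθ = (1/6 + 2*pi/3) - (1/6) = 2*pi/3.
Hence b_6 = (2/pi)·(2*pi/3) = 4/3.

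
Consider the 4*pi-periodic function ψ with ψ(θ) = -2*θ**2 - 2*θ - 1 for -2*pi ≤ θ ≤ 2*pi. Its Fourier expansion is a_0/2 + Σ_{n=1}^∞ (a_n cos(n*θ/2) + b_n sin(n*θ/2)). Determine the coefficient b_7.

-8/7

b_7 = (1/(2*pi)) ∫_{-2*pi}^{2*pi} ψ(θ) sin(7*θ/2) dθ.
Integrating by parts twice (tabular method), an antiderivative of (-2*θ**2 - 2*θ - 1) sin(7*θ/2) is 4*θ**2*cos(7*θ/2)/7 - 16*θ*sin(7*θ/2)/49 + 4*θ*cos(7*θ/2)/7 - 8*sin(7*θ/2)/49 + 66*cos(7*θ/2)/343; evaluating from -2*pi to 2*pi: ∫_{-2*pi}^{2*pi} (-2*θ**2 - 2*θ - 1) sin(7*θ/2) dθ = (-16*pi**2/7 - 8*pi/7 - 66/343) - (-16*pi**2/7 - 66/343 + 8*pi/7) = -16*pi/7.
Hence b_7 = (1/(2*pi))·(-16*pi/7) = -8/7.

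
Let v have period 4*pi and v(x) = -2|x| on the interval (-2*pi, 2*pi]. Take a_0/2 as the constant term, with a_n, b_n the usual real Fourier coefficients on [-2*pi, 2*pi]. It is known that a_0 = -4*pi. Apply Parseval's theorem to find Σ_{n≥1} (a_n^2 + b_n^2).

Parseval: a_0^2/2 + Σ_{n≥1} (a_n^2+b_n^2) = (1/(2*pi)) ∫_{-2*pi}^{2*pi} v(x)^2 dx = 32*pi**2/3.
Subtract a_0^2/2 = 8*pi**2: Σ (a_n^2+b_n^2) = 8*pi**2/3.

8*pi**2/3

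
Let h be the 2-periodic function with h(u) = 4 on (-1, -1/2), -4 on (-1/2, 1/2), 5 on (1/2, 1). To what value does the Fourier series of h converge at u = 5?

9/2

u = 5 differs from u = 1 by 2 full period(s), and the series is 2-periodic.
At u = 1 the one-sided limits are h(1^-) = 5 and h(1^+) = 4.
By Dirichlet's theorem the series converges to their average, [(5) + (4)]/2 = 9/2.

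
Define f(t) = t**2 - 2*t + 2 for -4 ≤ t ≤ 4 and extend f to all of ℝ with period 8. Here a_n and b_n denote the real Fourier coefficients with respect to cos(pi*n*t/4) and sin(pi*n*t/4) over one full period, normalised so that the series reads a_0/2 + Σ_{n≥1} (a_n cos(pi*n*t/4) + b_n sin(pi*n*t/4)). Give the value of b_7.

-16/(7*pi)

b_7 = 1/4 ∫_{-4}^{4} f(t) sin(7*pi*t/4) dt.
Integrating by parts twice (tabular method), an antiderivative of (t**2 - 2*t + 2) sin(7*pi*t/4) is -4*t**2*cos(7*pi*t/4)/(7*pi) + 32*t*sin(7*pi*t/4)/(49*pi**2) + 8*t*cos(7*pi*t/4)/(7*pi) - 32*sin(7*pi*t/4)/(49*pi**2) - 8*cos(7*pi*t/4)/(7*pi) + 128*cos(7*pi*t/4)/(343*pi**3); evaluating from -4 to 4: ∫_{-4}^{4} (t**2 - 2*t + 2) sin(7*pi*t/4) dt = (8*(-16 + 245*pi**2)/(343*pi**3)) - (8*(-16 + 637*pi**2)/(343*pi**3)) = -64/(7*pi).
Hence b_7 = (1/4)·(-64/(7*pi)) = -16/(7*pi).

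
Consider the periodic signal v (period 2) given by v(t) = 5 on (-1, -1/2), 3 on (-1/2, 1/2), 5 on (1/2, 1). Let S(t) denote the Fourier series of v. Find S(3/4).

v is continuous at t = 3/4 with value 5, so the series converges to 5 there.

5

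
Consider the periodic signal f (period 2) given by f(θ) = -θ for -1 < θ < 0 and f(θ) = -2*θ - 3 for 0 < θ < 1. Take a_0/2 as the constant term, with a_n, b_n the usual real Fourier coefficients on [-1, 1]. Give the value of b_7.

-9/(7*pi)

b_7 = ∫_{-1}^{1} f(θ) sin(7*pi*θ) dθ.
Split the integral at the breakpoints.
Integrating by parts (boundary term plus one more integral), an antiderivative of (-θ) sin(7*pi*θ) is θ*cos(7*pi*θ)/(7*pi) - sin(7*pi*θ)/(49*pi**2); evaluating from -1 to 0: ∫_{-1}^{0} (-θ) sin(7*pi*θ) dθ = (0) - (1/(7*pi)) = -1/(7*pi).
Integrating by parts (boundary term plus one more integral), an antiderivative of (-2*θ - 3) sin(7*pi*θ) is 2*θ*cos(7*pi*θ)/(7*pi) - 2*sin(7*pi*θ)/(49*pi**2) + 3*cos(7*pi*θ)/(7*pi); evaluating from 0 to 1: ∫_{0}^{1} (-2*θ - 3) sin(7*pi*θ) dθ = (-5/(7*pi)) - (3/(7*pi)) = -8/(7*pi).
Summing the pieces gives b_7 = -9/(7*pi).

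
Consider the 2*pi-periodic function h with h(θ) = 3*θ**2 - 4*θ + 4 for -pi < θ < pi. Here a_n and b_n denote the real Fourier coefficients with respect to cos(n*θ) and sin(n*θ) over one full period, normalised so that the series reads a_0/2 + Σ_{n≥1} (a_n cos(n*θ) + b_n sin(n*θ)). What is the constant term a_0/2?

4 + pi**2

a_0 = 1/pi ∫_{-pi}^{pi} h(θ) dθ = 1/pi · (2*pi*(4 + pi**2)) = 8 + 2*pi**2.
So the constant term a_0/2 = 4 + pi**2.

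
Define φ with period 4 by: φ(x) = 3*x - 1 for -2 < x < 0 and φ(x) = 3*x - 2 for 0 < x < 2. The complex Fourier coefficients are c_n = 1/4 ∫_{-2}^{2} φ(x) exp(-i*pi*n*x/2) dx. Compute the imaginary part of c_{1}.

Since φ is real-valued, Im(c_{1}) = -1/4 ∫_{-2}^{2} φ(x) sin(pi*x/2) dx = -b_{1}/2.
Split the integral at the breakpoints.
Integrating by parts (boundary term plus one more integral), an antiderivative of (3*x - 1) sin(pi*x/2) is -6*x*cos(pi*x/2)/pi + 12*sin(pi*x/2)/pi**2 + 2*cos(pi*x/2)/pi; evaluating from -2 to 0: ∫_{-2}^{0} (3*x - 1) sin(pi*x/2) dx = (2/pi) - (-14/pi) = 16/pi.
Integrating by parts (boundary term plus one more integral), an antiderivative of (3*x - 2) sin(pi*x/2) is -6*x*cos(pi*x/2)/pi + 12*sin(pi*x/2)/pi**2 + 4*cos(pi*x/2)/pi; evaluating from 0 to 2: ∫_{0}^{2} (3*x - 2) sin(pi*x/2) dx = (8/pi) - (4/pi) = 4/pi.
So ∫_{-2}^{2} φ(x) sin(pi*x/2) dx = 20/pi.
Hence Im(c_{1}) = (-1/4)·(20/pi) = -5/pi.

-5/pi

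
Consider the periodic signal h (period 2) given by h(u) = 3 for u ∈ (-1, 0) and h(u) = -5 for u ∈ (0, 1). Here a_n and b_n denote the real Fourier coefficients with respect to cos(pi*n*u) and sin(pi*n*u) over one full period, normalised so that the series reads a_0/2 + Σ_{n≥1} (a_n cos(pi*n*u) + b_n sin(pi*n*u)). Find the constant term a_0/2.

-1

a_0 = ∫_{-1}^{1} h(u) du = -2.
So the constant term a_0/2 = -1.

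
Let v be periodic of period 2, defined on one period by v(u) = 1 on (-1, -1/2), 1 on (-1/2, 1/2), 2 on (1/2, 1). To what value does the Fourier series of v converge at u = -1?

u = -1 differs from u = 1 by -1 full period(s), and the series is 2-periodic.
At u = 1 the one-sided limits are v(1^-) = 2 and v(1^+) = 1.
By Dirichlet's theorem the series converges to their average, [(2) + (1)]/2 = 3/2.

3/2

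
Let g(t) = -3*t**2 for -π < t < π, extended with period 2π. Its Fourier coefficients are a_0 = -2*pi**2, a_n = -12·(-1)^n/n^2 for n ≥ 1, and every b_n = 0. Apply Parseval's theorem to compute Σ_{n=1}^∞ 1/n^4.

Parseval: a_0^2/2 + Σ a_n^2 = (1/π) ∫_{-π}^{π} g(t)^2 dt = 18*pi**4/5.
Subtract a_0^2/2 = 2*pi**4: Σ a_n^2 = 8*pi**4/5.
Since a_n^2 = 144/n^4, Σ 1/n^4 = pi**4/90.

pi**4/90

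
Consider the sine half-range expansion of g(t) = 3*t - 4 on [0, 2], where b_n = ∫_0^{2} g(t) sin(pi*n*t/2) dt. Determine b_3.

b_3 = ∫_0^{2} (3*t - 4) sin(3*pi*t/2) dt.
Integrating by parts (boundary term plus one more integral), an antiderivative of (3*t - 4) sin(3*pi*t/2) is -2*t*cos(3*pi*t/2)/pi + 4*sin(3*pi*t/2)/(3*pi**2) + 8*cos(3*pi*t/2)/(3*pi); evaluating from 0 to 2: ∫_{0}^{2} (3*t - 4) sin(3*pi*t/2) dt = (4/(3*pi)) - (8/(3*pi)) = -4/(3*pi).
Hence b_3 = -4/(3*pi).

-4/(3*pi)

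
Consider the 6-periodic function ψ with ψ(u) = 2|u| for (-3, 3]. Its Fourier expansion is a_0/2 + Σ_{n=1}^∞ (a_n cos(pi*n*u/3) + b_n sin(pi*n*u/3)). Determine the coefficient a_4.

0

a_4 = 1/3 ∫_{-3}^{3} ψ(u) cos(4*pi*u/3) du.
ψ is even and cos(4*pi*u/3) is even, so the integrand is even and a_4 = 2/3 ∫_0^{3} ψ(u) cos(4*pi*u/3) du.
Integrating by parts (boundary term plus one more integral), an antiderivative of (2*u) cos(4*pi*u/3) is 3*u*sin(4*pi*u/3)/(2*pi) + 9*cos(4*pi*u/3)/(8*pi**2); evaluating from 0 to 3: ∫_{0}^{3} (2*u) cos(4*pi*u/3) du = (9/(8*pi**2)) - (9/(8*pi**2)) = 0.
Hence a_4 = (2/3)·(0) = 0.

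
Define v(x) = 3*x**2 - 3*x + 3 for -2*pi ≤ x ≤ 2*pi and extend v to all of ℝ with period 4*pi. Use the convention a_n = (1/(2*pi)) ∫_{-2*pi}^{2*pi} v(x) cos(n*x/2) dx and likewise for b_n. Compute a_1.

-48

a_1 = (1/(2*pi)) ∫_{-2*pi}^{2*pi} v(x) cos(x/2) dx.
Integrating by parts twice (tabular method), an antiderivative of (3*x**2 - 3*x + 3) cos(x/2) is 6*x**2*sin(x/2) - 6*x*sin(x/2) + 24*x*cos(x/2) - 42*sin(x/2) - 12*cos(x/2); evaluating from -2*pi to 2*pi: ∫_{-2*pi}^{2*pi} (3*x**2 - 3*x + 3) cos(x/2) dx = (12 - 48*pi) - (12 + 48*pi) = -96*pi.
Hence a_1 = (1/(2*pi))·(-96*pi) = -48.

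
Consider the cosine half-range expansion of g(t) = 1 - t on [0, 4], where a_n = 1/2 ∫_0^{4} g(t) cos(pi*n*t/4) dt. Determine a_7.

a_7 = 1/2 ∫_0^{4} (1 - t) cos(7*pi*t/4) dt.
Integrating by parts (boundary term plus one more integral), an antiderivative of (1 - t) cos(7*pi*t/4) is -4*t*sin(7*pi*t/4)/(7*pi) + 4*sin(7*pi*t/4)/(7*pi) - 16*cos(7*pi*t/4)/(49*pi**2); evaluating from 0 to 4: ∫_{0}^{4} (1 - t) cos(7*pi*t/4) dt = (16/(49*pi**2)) - (-16/(49*pi**2)) = 32/(49*pi**2).
Hence a_7 = (1/2)·(32/(49*pi**2)) = 16/(49*pi**2).

16/(49*pi**2)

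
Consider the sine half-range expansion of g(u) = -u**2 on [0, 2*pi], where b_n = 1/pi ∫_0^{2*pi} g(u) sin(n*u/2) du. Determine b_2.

b_2 = 1/pi ∫_0^{2*pi} (-u**2) sin(u) du.
Integrating by parts twice (tabular method), an antiderivative of (-u**2) sin(u) is u**2*cos(u) - 2*u*sin(u) - 2*cos(u); evaluating from 0 to 2*pi: ∫_{0}^{2*pi} (-u**2) sin(u) du = (-2 + 4*pi**2) - (-2) = 4*pi**2.
Hence b_2 = (1/pi)·(4*pi**2) = 4*pi.

4*pi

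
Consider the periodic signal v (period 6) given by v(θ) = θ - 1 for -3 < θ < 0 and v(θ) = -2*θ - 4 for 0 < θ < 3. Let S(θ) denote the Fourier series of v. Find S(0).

At θ = 0 the one-sided limits are v(0^-) = -1 and v(0^+) = -4.
By Dirichlet's theorem the series converges to their average, [(-1) + (-4)]/2 = -5/2.

-5/2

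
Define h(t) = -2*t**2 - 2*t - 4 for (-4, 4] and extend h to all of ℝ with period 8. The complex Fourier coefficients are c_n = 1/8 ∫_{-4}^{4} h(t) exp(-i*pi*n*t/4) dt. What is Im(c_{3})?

Since h is real-valued, Im(c_{3}) = -1/8 ∫_{-4}^{4} h(t) sin(3*pi*t/4) dt = -b_{3}/2.
Integrating by parts twice (tabular method), an antiderivative of (-2*t**2 - 2*t - 4) sin(3*pi*t/4) is 8*t**2*cos(3*pi*t/4)/(3*pi) - 64*t*sin(3*pi*t/4)/(9*pi**2) + 8*t*cos(3*pi*t/4)/(3*pi) - 32*sin(3*pi*t/4)/(9*pi**2) - 256*cos(3*pi*t/4)/(27*pi**3) + 16*cos(3*pi*t/4)/(3*pi); evaluating from -4 to 4: ∫_{-4}^{4} (-2*t**2 - 2*t - 4) sin(3*pi*t/4) dt = (16*(16 - 99*pi**2)/(27*pi**3)) - (16*(16 - 63*pi**2)/(27*pi**3)) = -64/(3*pi).
Hence Im(c_{3}) = (-1/8)·(-64/(3*pi)) = 8/(3*pi).

8/(3*pi)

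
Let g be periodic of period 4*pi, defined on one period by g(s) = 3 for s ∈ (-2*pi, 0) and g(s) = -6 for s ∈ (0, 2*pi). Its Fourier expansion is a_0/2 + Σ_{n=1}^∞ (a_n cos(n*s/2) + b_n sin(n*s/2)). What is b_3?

b_3 = (1/(2*pi)) ∫_{-2*pi}^{2*pi} g(s) sin(3*s/2) ds.
Split the integral at the breakpoints.
Directly, an antiderivative of (3) sin(3*s/2) is -2*cos(3*s/2); evaluating from -2*pi to 0: ∫_{-2*pi}^{0} (3) sin(3*s/2) ds = (-2) - (2) = -4.
Directly, an antiderivative of (-6) sin(3*s/2) is 4*cos(3*s/2); evaluating from 0 to 2*pi: ∫_{0}^{2*pi} (-6) sin(3*s/2) ds = (-4) - (4) = -8.
Summing the pieces and multiplying by (1/(2*pi)) gives b_3 = -6/pi.

-6/pi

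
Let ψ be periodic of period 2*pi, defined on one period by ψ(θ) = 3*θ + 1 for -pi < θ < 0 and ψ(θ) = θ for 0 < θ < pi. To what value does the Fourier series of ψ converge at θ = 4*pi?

1/2

θ = 4*pi differs from θ = 0 by 2 full period(s), and the series is 2*pi-periodic.
At θ = 0 the one-sided limits are ψ(0^-) = 1 and ψ(0^+) = 0.
By Dirichlet's theorem the series converges to their average, [(1) + (0)]/2 = 1/2.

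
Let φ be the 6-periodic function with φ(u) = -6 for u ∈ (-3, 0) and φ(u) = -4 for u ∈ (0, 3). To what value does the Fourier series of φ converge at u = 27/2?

u = 27/2 differs from u = 3/2 by 2 full period(s), and the series is 6-periodic.
φ is continuous at u = 3/2 with value -4, so the series converges to -4 there.

-4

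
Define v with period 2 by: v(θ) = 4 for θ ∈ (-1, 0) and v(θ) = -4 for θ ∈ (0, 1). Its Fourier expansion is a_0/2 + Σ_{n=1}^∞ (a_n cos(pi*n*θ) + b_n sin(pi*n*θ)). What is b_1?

-16/pi

b_1 = ∫_{-1}^{1} v(θ) sin(pi*θ) dθ.
v is odd and sin(pi*θ) is odd, so the integrand is even and b_1 = 2 ∫_0^{1} v(θ) sin(pi*θ) dθ.
Directly, an antiderivative of (-4) sin(pi*θ) is 4*cos(pi*θ)/pi; evaluating from 0 to 1: ∫_{0}^{1} (-4) sin(pi*θ) dθ = (-4/pi) - (4/pi) = -8/pi.
Hence b_1 = 2·(-8/pi) = -16/pi.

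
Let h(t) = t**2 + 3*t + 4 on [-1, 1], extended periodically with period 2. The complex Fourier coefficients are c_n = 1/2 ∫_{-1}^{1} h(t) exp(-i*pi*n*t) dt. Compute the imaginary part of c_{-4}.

-3/(4*pi)

Since h is real-valued, Im(c_{-4}) = -1/2 ∫_{-1}^{1} h(t) sin(-4*pi*t) dt = b_{4}/2.
Integrating by parts twice (tabular method), an antiderivative of (t**2 + 3*t + 4) sin(-4*pi*t) is t**2*cos(4*pi*t)/(4*pi) - t*sin(4*pi*t)/(8*pi**2) + 3*t*cos(4*pi*t)/(4*pi) - 3*sin(4*pi*t)/(16*pi**2) - cos(4*pi*t)/(32*pi**3) + cos(4*pi*t)/pi; evaluating from -1 to 1: ∫_{-1}^{1} (t**2 + 3*t + 4) sin(-4*pi*t) dt = (-1/(32*pi**3) + 2/pi) - ((-1 + 16*pi**2)/(32*pi**3)) = 3/(2*pi).
Hence Im(c_{-4}) = (-1/2)·(3/(2*pi)) = -3/(4*pi).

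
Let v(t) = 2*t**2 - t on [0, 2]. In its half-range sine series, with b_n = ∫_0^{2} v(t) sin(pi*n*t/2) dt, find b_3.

b_3 = ∫_0^{2} (2*t**2 - t) sin(3*pi*t/2) dt.
Integrating by parts twice (tabular method), an antiderivative of (2*t**2 - t) sin(3*pi*t/2) is -4*t**2*cos(3*pi*t/2)/(3*pi) + 16*t*sin(3*pi*t/2)/(9*pi**2) + 2*t*cos(3*pi*t/2)/(3*pi) - 4*sin(3*pi*t/2)/(9*pi**2) + 32*cos(3*pi*t/2)/(27*pi**3); evaluating from 0 to 2: ∫_{0}^{2} (2*t**2 - t) sin(3*pi*t/2) dt = (-32/(27*pi**3) + 4/pi) - (32/(27*pi**3)) = -64/(27*pi**3) + 4/pi.
Hence b_3 = -64/(27*pi**3) + 4/pi.

-64/(27*pi**3) + 4/pi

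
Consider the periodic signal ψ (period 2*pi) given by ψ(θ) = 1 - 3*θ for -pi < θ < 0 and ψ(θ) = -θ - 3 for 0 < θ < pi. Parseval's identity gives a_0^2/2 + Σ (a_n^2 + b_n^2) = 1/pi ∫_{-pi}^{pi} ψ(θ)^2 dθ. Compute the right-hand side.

1/pi ∫_{-pi}^{pi} ψ(θ)^2 dθ = 1/pi · (2*pi*(15 + 9*pi + 5*pi**2)/3) = 10 + 6*pi + 10*pi**2/3.

10 + 6*pi + 10*pi**2/3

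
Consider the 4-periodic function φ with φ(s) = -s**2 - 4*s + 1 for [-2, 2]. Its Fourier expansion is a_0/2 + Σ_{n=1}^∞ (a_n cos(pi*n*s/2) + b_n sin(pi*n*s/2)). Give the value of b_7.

b_7 = 1/2 ∫_{-2}^{2} φ(s) sin(7*pi*s/2) ds.
Integrating by parts twice (tabular method), an antiderivative of (-s**2 - 4*s + 1) sin(7*pi*s/2) is 2*s**2*cos(7*pi*s/2)/(7*pi) - 8*s*sin(7*pi*s/2)/(49*pi**2) + 8*s*cos(7*pi*s/2)/(7*pi) - 16*sin(7*pi*s/2)/(49*pi**2) - 2*cos(7*pi*s/2)/(7*pi) - 16*cos(7*pi*s/2)/(343*pi**3); evaluating from -2 to 2: ∫_{-2}^{2} (-s**2 - 4*s + 1) sin(7*pi*s/2) ds = (2*(8 - 539*pi**2)/(343*pi**3)) - (2*(8 + 245*pi**2)/(343*pi**3)) = -32/(7*pi).
Hence b_7 = (1/2)·(-32/(7*pi)) = -16/(7*pi).

-16/(7*pi)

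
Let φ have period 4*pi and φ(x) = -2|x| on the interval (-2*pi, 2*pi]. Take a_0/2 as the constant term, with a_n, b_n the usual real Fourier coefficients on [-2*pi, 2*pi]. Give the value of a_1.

16/pi

a_1 = (1/(2*pi)) ∫_{-2*pi}^{2*pi} φ(x) cos(x/2) dx.
φ is even and cos(x/2) is even, so the integrand is even and a_1 = 1/pi ∫_0^{2*pi} φ(x) cos(x/2) dx.
Integrating by parts (boundary term plus one more integral), an antiderivative of (-2*x) cos(x/2) is -4*x*sin(x/2) - 8*cos(x/2); evaluating from 0 to 2*pi: ∫_{0}^{2*pi} (-2*x) cos(x/2) dx = (8) - (-8) = 16.
Hence a_1 = (1/pi)·(16) = 16/pi.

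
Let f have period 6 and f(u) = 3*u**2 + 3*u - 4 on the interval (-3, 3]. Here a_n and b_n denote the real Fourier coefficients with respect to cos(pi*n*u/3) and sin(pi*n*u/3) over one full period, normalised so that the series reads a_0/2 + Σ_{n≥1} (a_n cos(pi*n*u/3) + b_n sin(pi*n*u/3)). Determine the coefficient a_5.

-108/(25*pi**2)

a_5 = 1/3 ∫_{-3}^{3} f(u) cos(5*pi*u/3) du.
Integrating by parts twice (tabular method), an antiderivative of (3*u**2 + 3*u - 4) cos(5*pi*u/3) is 9*u**2*sin(5*pi*u/3)/(5*pi) + 9*u*sin(5*pi*u/3)/(5*pi) + 54*u*cos(5*pi*u/3)/(25*pi**2) - 12*sin(5*pi*u/3)/(5*pi) - 162*sin(5*pi*u/3)/(125*pi**3) + 27*cos(5*pi*u/3)/(25*pi**2); evaluating from -3 to 3: ∫_{-3}^{3} (3*u**2 + 3*u - 4) cos(5*pi*u/3) du = (-189/(25*pi**2)) - (27/(5*pi**2)) = -324/(25*pi**2).
Hence a_5 = (1/3)·(-324/(25*pi**2)) = -108/(25*pi**2).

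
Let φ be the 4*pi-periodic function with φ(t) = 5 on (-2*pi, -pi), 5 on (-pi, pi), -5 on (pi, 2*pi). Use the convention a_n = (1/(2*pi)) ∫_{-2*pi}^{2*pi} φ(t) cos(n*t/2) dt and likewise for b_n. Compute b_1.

b_1 = (1/(2*pi)) ∫_{-2*pi}^{2*pi} φ(t) sin(t/2) dt.
Split the integral at the breakpoints.
Directly, an antiderivative of (5) sin(t/2) is -10*cos(t/2); evaluating from -2*pi to -pi: ∫_{-2*pi}^{-pi} (5) sin(t/2) dt = (0) - (10) = -10.
Directly, an antiderivative of (5) sin(t/2) is -10*cos(t/2); evaluating from -pi to pi: ∫_{-pi}^{pi} (5) sin(t/2) dt = (0) - (0) = 0.
Directly, an antiderivative of (-5) sin(t/2) is 10*cos(t/2); evaluating from pi to 2*pi: ∫_{pi}^{2*pi} (-5) sin(t/2) dt = (-10) - (0) = -10.
Summing the pieces and multiplying by (1/(2*pi)) gives b_1 = -10/pi.

-10/pi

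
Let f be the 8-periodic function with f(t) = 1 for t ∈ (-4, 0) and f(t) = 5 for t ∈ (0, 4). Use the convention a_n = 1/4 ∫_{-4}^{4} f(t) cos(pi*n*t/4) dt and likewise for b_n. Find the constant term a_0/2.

a_0 = 1/4 ∫_{-4}^{4} f(t) dt = 1/4 · (24) = 6.
So the constant term a_0/2 = 3.

3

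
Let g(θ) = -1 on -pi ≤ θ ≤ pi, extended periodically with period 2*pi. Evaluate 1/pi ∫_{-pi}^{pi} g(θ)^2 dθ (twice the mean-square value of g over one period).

2

1/pi ∫_{-pi}^{pi} g(θ)^2 dθ = 1/pi · (2*pi) = 2.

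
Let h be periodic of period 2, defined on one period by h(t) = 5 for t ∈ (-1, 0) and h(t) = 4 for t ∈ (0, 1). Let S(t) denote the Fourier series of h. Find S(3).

9/2

t = 3 differs from t = -1 by 2 full period(s), and the series is 2-periodic.
At t = -1 the one-sided limits are h(-1^-) = 4 and h(-1^+) = 5.
By Dirichlet's theorem the series converges to their average, [(4) + (5)]/2 = 9/2.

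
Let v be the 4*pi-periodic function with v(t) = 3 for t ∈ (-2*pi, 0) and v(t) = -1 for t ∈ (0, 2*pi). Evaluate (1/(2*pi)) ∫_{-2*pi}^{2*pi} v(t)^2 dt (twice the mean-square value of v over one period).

10

(1/(2*pi)) ∫_{-2*pi}^{2*pi} v(t)^2 dt = (1/(2*pi)) · (20*pi) = 10.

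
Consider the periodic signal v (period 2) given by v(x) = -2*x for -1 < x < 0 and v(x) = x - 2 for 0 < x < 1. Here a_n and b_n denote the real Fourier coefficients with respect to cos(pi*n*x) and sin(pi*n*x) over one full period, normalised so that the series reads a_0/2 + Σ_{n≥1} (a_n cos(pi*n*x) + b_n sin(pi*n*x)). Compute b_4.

b_4 = ∫_{-1}^{1} v(x) sin(4*pi*x) dx.
Split the integral at the breakpoints.
Integrating by parts (boundary term plus one more integral), an antiderivative of (-2*x) sin(4*pi*x) is x*cos(4*pi*x)/(2*pi) - sin(4*pi*x)/(8*pi**2); evaluating from -1 to 0: ∫_{-1}^{0} (-2*x) sin(4*pi*x) dx = (0) - (-1/(2*pi)) = 1/(2*pi).
Integrating by parts (boundary term plus one more integral), an antiderivative of (x - 2) sin(4*pi*x) is -x*cos(4*pi*x)/(4*pi) + sin(4*pi*x)/(16*pi**2) + cos(4*pi*x)/(2*pi); evaluating from 0 to 1: ∫_{0}^{1} (x - 2) sin(4*pi*x) dx = (1/(4*pi)) - (1/(2*pi)) = -1/(4*pi).
Summing the pieces gives b_4 = 1/(4*pi).

1/(4*pi)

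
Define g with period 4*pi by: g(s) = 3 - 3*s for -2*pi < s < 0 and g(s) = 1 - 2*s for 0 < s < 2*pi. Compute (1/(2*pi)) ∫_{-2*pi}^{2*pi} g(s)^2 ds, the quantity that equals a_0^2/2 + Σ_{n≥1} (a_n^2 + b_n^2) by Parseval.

(1/(2*pi)) ∫_{-2*pi}^{2*pi} g(s)^2 ds = (1/(2*pi)) · (4*pi*(15 + 21*pi + 26*pi**2)/3) = 10 + 14*pi + 52*pi**2/3.

10 + 14*pi + 52*pi**2/3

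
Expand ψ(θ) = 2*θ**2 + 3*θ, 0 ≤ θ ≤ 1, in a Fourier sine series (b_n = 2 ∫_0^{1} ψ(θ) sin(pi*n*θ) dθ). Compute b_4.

b_4 = 2 ∫_0^{1} (2*θ**2 + 3*θ) sin(4*pi*θ) dθ.
Integrating by parts twice (tabular method), an antiderivative of (2*θ**2 + 3*θ) sin(4*pi*θ) is -θ**2*cos(4*pi*θ)/(2*pi) + θ*sin(4*pi*θ)/(4*pi**2) - 3*θ*cos(4*pi*θ)/(4*pi) + 3*sin(4*pi*θ)/(16*pi**2) + cos(4*pi*θ)/(16*pi**3); evaluating from 0 to 1: ∫_{0}^{1} (2*θ**2 + 3*θ) sin(4*pi*θ) dθ = ((1 - 20*pi**2)/(16*pi**3)) - (1/(16*pi**3)) = -5/(4*pi).
Hence b_4 = 2·(-5/(4*pi)) = -5/(2*pi).

-5/(2*pi)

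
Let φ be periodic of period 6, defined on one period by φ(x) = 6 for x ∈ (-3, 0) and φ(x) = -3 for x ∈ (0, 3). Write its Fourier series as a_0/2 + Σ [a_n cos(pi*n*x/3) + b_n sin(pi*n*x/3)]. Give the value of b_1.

b_1 = 1/3 ∫_{-3}^{3} φ(x) sin(pi*x/3) dx.
Split the integral at the breakpoints.
Directly, an antiderivative of (6) sin(pi*x/3) is -18*cos(pi*x/3)/pi; evaluating from -3 to 0: ∫_{-3}^{0} (6) sin(pi*x/3) dx = (-18/pi) - (18/pi) = -36/pi.
Directly, an antiderivative of (-3) sin(pi*x/3) is 9*cos(pi*x/3)/pi; evaluating from 0 to 3: ∫_{0}^{3} (-3) sin(pi*x/3) dx = (-9/pi) - (9/pi) = -18/pi.
Summing the pieces and multiplying by (1/3) gives b_1 = -18/pi.

-18/pi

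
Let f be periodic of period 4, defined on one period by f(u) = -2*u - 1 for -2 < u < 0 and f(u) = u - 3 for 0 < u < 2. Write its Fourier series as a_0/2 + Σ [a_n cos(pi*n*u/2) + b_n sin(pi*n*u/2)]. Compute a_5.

-12/(25*pi**2)

a_5 = 1/2 ∫_{-2}^{2} f(u) cos(5*pi*u/2) du.
Split the integral at the breakpoints.
Integrating by parts (boundary term plus one more integral), an antiderivative of (-2*u - 1) cos(5*pi*u/2) is -4*u*sin(5*pi*u/2)/(5*pi) - 2*sin(5*pi*u/2)/(5*pi) - 8*cos(5*pi*u/2)/(25*pi**2); evaluating from -2 to 0: ∫_{-2}^{0} (-2*u - 1) cos(5*pi*u/2) du = (-8/(25*pi**2)) - (8/(25*pi**2)) = -16/(25*pi**2).
Integrating by parts (boundary term plus one more integral), an antiderivative of (u - 3) cos(5*pi*u/2) is 2*u*sin(5*pi*u/2)/(5*pi) - 6*sin(5*pi*u/2)/(5*pi) + 4*cos(5*pi*u/2)/(25*pi**2); evaluating from 0 to 2: ∫_{0}^{2} (u - 3) cos(5*pi*u/2) du = (-4/(25*pi**2)) - (4/(25*pi**2)) = -8/(25*pi**2).
Summing the pieces and multiplying by (1/2) gives a_5 = -12/(25*pi**2).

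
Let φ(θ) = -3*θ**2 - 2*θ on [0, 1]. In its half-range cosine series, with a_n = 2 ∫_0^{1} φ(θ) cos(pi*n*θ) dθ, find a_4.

-3/(4*pi**2)

a_4 = 2 ∫_0^{1} (-3*θ**2 - 2*θ) cos(4*pi*θ) dθ.
Integrating by parts twice (tabular method), an antiderivative of (-3*θ**2 - 2*θ) cos(4*pi*θ) is -3*θ**2*sin(4*pi*θ)/(4*pi) - θ*sin(4*pi*θ)/(2*pi) - 3*θ*cos(4*pi*θ)/(8*pi**2) + 3*sin(4*pi*θ)/(32*pi**3) - cos(4*pi*θ)/(8*pi**2); evaluating from 0 to 1: ∫_{0}^{1} (-3*θ**2 - 2*θ) cos(4*pi*θ) dθ = (-1/(2*pi**2)) - (-1/(8*pi**2)) = -3/(8*pi**2).
Hence a_4 = 2·(-3/(8*pi**2)) = -3/(4*pi**2).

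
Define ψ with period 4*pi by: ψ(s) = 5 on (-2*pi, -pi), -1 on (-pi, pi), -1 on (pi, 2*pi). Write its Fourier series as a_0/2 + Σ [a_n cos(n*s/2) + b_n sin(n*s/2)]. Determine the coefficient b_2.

b_2 = (1/(2*pi)) ∫_{-2*pi}^{2*pi} ψ(s) sin(s) ds.
Split the integral at the breakpoints.
Directly, an antiderivative of (5) sin(s) is -5*cos(s); evaluating from -2*pi to -pi: ∫_{-2*pi}^{-pi} (5) sin(s) ds = (5) - (-5) = 10.
Directly, an antiderivative of (-1) sin(s) is cos(s); evaluating from -pi to pi: ∫_{-pi}^{pi} (-1) sin(s) ds = (-1) - (-1) = 0.
Directly, an antiderivative of (-1) sin(s) is cos(s); evaluating from pi to 2*pi: ∫_{pi}^{2*pi} (-1) sin(s) ds = (1) - (-1) = 2.
Summing the pieces and multiplying by (1/(2*pi)) gives b_2 = 6/pi.

6/pi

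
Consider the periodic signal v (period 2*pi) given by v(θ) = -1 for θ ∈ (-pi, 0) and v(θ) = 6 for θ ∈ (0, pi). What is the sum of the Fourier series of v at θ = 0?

5/2

At θ = 0 the one-sided limits are v(0^-) = -1 and v(0^+) = 6.
By Dirichlet's theorem the series converges to their average, [(-1) + (6)]/2 = 5/2.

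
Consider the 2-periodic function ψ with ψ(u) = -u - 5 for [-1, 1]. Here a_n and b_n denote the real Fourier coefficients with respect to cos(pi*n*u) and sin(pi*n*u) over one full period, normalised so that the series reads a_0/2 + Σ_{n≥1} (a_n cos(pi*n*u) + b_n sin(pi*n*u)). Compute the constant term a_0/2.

a_0 = ∫_{-1}^{1} ψ(u) du = -10.
So the constant term a_0/2 = -5.

-5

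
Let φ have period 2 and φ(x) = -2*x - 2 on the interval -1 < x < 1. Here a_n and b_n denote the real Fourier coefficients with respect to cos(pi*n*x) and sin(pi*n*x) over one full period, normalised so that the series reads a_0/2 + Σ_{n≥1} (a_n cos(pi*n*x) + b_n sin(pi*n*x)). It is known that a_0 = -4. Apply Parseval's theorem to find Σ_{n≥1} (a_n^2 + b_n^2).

8/3

Parseval: a_0^2/2 + Σ_{n≥1} (a_n^2+b_n^2) = ∫_{-1}^{1} φ(x)^2 dx = 32/3.
Subtract a_0^2/2 = 8: Σ (a_n^2+b_n^2) = 8/3.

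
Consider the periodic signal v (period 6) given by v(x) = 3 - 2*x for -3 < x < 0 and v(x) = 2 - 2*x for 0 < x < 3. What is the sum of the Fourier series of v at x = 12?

x = 12 differs from x = 0 by 2 full period(s), and the series is 6-periodic.
At x = 0 the one-sided limits are v(0^-) = 3 and v(0^+) = 2.
By Dirichlet's theorem the series converges to their average, [(3) + (2)]/2 = 5/2.

5/2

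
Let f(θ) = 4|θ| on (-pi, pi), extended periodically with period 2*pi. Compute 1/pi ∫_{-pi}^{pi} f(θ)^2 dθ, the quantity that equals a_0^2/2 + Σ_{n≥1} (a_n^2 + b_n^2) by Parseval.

1/pi ∫_{-pi}^{pi} f(θ)^2 dθ = 1/pi · (32*pi**3/3) = 32*pi**2/3.

32*pi**2/3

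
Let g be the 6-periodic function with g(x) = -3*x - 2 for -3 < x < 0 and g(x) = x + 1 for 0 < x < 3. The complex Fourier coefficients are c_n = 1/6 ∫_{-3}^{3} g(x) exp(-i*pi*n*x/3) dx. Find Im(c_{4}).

Since g is real-valued, Im(c_{4}) = -1/6 ∫_{-3}^{3} g(x) sin(4*pi*x/3) dx = -b_{4}/2.
Split the integral at the breakpoints.
Integrating by parts (boundary term plus one more integral), an antiderivative of (-3*x - 2) sin(4*pi*x/3) is 9*x*cos(4*pi*x/3)/(4*pi) - 27*sin(4*pi*x/3)/(16*pi**2) + 3*cos(4*pi*x/3)/(2*pi); evaluating from -3 to 0: ∫_{-3}^{0} (-3*x - 2) sin(4*pi*x/3) dx = (3/(2*pi)) - (-21/(4*pi)) = 27/(4*pi).
Integrating by parts (boundary term plus one more integral), an antiderivative of (x + 1) sin(4*pi*x/3) is -3*x*cos(4*pi*x/3)/(4*pi) + 9*sin(4*pi*x/3)/(16*pi**2) - 3*cos(4*pi*x/3)/(4*pi); evaluating from 0 to 3: ∫_{0}^{3} (x + 1) sin(4*pi*x/3) dx = (-3/pi) - (-3/(4*pi)) = -9/(4*pi).
So ∫_{-3}^{3} g(x) sin(4*pi*x/3) dx = 9/(2*pi).
Hence Im(c_{4}) = (-1/6)·(9/(2*pi)) = -3/(4*pi).

-3/(4*pi)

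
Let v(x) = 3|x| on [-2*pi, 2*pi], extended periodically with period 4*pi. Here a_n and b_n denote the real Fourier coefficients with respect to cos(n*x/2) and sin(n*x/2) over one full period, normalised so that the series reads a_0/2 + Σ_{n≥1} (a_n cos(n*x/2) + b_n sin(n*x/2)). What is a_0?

a_0 = (1/(2*pi)) ∫_{-2*pi}^{2*pi} v(x) dx = (1/(2*pi)) · (12*pi**2) = 6*pi.

6*pi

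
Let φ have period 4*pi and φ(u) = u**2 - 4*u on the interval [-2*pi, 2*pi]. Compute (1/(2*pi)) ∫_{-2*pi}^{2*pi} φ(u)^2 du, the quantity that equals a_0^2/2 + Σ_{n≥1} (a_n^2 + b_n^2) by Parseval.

(1/(2*pi)) ∫_{-2*pi}^{2*pi} φ(u)^2 du = (1/(2*pi)) · (64*pi**3*(20 + 3*pi**2)/15) = 32*pi**2*(20 + 3*pi**2)/15.

32*pi**2*(20 + 3*pi**2)/15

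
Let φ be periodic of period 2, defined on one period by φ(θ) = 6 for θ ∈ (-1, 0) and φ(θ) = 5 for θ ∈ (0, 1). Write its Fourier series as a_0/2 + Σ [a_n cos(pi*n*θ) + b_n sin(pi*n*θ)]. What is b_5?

-2/(5*pi)

b_5 = ∫_{-1}^{1} φ(θ) sin(5*pi*θ) dθ.
Split the integral at the breakpoints.
Directly, an antiderivative of (6) sin(5*pi*θ) is -6*cos(5*pi*θ)/(5*pi); evaluating from -1 to 0: ∫_{-1}^{0} (6) sin(5*pi*θ) dθ = (-6/(5*pi)) - (6/(5*pi)) = -12/(5*pi).
Directly, an antiderivative of (5) sin(5*pi*θ) is -cos(5*pi*θ)/pi; evaluating from 0 to 1: ∫_{0}^{1} (5) sin(5*pi*θ) dθ = (1/pi) - (-1/pi) = 2/pi.
Summing the pieces gives b_5 = -2/(5*pi).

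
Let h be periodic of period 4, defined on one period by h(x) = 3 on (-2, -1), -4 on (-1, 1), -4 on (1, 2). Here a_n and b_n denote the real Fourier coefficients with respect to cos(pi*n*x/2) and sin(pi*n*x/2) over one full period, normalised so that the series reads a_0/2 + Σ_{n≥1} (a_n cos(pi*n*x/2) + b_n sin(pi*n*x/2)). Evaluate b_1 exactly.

-7/pi

b_1 = 1/2 ∫_{-2}^{2} h(x) sin(pi*x/2) dx.
Split the integral at the breakpoints.
Directly, an antiderivative of (3) sin(pi*x/2) is -6*cos(pi*x/2)/pi; evaluating from -2 to -1: ∫_{-2}^{-1} (3) sin(pi*x/2) dx = (0) - (6/pi) = -6/pi.
Directly, an antiderivative of (-4) sin(pi*x/2) is 8*cos(pi*x/2)/pi; evaluating from -1 to 1: ∫_{-1}^{1} (-4) sin(pi*x/2) dx = (0) - (0) = 0.
Directly, an antiderivative of (-4) sin(pi*x/2) is 8*cos(pi*x/2)/pi; evaluating from 1 to 2: ∫_{1}^{2} (-4) sin(pi*x/2) dx = (-8/pi) - (0) = -8/pi.
Summing the pieces and multiplying by (1/2) gives b_1 = -7/pi.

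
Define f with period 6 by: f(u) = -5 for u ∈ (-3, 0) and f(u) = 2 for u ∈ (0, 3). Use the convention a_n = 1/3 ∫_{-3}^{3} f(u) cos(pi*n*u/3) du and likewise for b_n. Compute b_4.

0

b_4 = 1/3 ∫_{-3}^{3} f(u) sin(4*pi*u/3) du.
Split the integral at the breakpoints.
Directly, an antiderivative of (-5) sin(4*pi*u/3) is 15*cos(4*pi*u/3)/(4*pi); evaluating from -3 to 0: ∫_{-3}^{0} (-5) sin(4*pi*u/3) du = (15/(4*pi)) - (15/(4*pi)) = 0.
Directly, an antiderivative of (2) sin(4*pi*u/3) is -3*cos(4*pi*u/3)/(2*pi); evaluating from 0 to 3: ∫_{0}^{3} (2) sin(4*pi*u/3) du = (-3/(2*pi)) - (-3/(2*pi)) = 0.
Summing the pieces and multiplying by (1/3) gives b_4 = 0.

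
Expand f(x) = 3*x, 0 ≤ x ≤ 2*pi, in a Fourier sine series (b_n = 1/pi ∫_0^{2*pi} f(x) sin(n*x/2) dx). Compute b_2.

b_2 = 1/pi ∫_0^{2*pi} (3*x) sin(x) dx.
Integrating by parts (boundary term plus one more integral), an antiderivative of (3*x) sin(x) is -3*x*cos(x) + 3*sin(x); evaluating from 0 to 2*pi: ∫_{0}^{2*pi} (3*x) sin(x) dx = (-6*pi) - (0) = -6*pi.
Hence b_2 = (1/pi)·(-6*pi) = -6.

-6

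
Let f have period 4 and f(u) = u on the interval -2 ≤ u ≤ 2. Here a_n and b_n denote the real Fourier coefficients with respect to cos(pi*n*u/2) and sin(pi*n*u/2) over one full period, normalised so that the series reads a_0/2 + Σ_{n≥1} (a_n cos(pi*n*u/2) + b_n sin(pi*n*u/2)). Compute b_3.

4/(3*pi)

b_3 = 1/2 ∫_{-2}^{2} f(u) sin(3*pi*u/2) du.
f is odd and sin(3*pi*u/2) is odd, so the integrand is even and b_3 = ∫_0^{2} f(u) sin(3*pi*u/2) du.
Integrating by parts (boundary term plus one more integral), an antiderivative of (u) sin(3*pi*u/2) is -2*u*cos(3*pi*u/2)/(3*pi) + 4*sin(3*pi*u/2)/(9*pi**2); evaluating from 0 to 2: ∫_{0}^{2} (u) sin(3*pi*u/2) du = (4/(3*pi)) - (0) = 4/(3*pi).
Hence b_3 = 4/(3*pi).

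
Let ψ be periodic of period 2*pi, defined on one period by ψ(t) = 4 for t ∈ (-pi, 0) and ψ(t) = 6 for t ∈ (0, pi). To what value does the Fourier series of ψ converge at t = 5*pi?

5

t = 5*pi differs from t = pi by 2 full period(s), and the series is 2*pi-periodic.
At t = pi the one-sided limits are ψ(pi^-) = 6 and ψ(pi^+) = 4.
By Dirichlet's theorem the series converges to their average, [(6) + (4)]/2 = 5.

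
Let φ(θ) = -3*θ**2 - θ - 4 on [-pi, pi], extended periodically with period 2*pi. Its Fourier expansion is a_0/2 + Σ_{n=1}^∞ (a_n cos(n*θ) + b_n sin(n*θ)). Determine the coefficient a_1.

a_1 = 1/pi ∫_{-pi}^{pi} φ(θ) cos(θ) dθ.
Integrating by parts twice (tabular method), an antiderivative of (-3*θ**2 - θ - 4) cos(θ) is -3*θ**2*sin(θ) - θ*sin(θ) - 6*θ*cos(θ) + 2*sin(θ) - cos(θ); evaluating from -pi to pi: ∫_{-pi}^{pi} (-3*θ**2 - θ - 4) cos(θ) dθ = (1 + 6*pi) - (1 - 6*pi) = 12*pi.
Hence a_1 = (1/pi)·(12*pi) = 12.

12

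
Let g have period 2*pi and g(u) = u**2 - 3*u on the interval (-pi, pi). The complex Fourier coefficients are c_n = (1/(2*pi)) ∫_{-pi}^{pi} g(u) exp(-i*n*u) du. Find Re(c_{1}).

-2

Since g is real-valued, Re(c_{1}) = (1/(2*pi)) ∫_{-pi}^{pi} g(u) cos(u) du = a_{1}/2.
Integrating by parts twice (tabular method), an antiderivative of (u**2 - 3*u) cos(u) is u**2*sin(u) - 3*u*sin(u) + 2*u*cos(u) - 2*sin(u) - 3*cos(u); evaluating from -pi to pi: ∫_{-pi}^{pi} (u**2 - 3*u) cos(u) du = (3 - 2*pi) - (3 + 2*pi) = -4*pi.
Hence Re(c_{1}) = (1/(2*pi))·(-4*pi) = -2.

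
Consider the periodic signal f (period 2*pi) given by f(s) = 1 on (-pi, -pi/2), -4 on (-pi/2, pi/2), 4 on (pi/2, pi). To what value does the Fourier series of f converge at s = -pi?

At s = -pi the one-sided limits are f(-pi^-) = 4 and f(-pi^+) = 1.
By Dirichlet's theorem the series converges to their average, [(4) + (1)]/2 = 5/2.

5/2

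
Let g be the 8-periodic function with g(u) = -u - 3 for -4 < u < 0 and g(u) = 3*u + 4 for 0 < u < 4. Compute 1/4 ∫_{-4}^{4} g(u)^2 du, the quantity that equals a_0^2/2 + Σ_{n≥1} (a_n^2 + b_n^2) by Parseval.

343/3

1/4 ∫_{-4}^{4} g(u)^2 du = 1/4 · (1372/3) = 343/3.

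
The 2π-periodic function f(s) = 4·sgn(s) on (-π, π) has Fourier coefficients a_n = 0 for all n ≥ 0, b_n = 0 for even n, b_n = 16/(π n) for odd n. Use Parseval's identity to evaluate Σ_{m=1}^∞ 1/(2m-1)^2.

pi**2/8

Parseval: Σ b_n^2 = (1/π) ∫_{-π}^{π} f(s)^2 ds = 32.
Only odd n contribute, with b_n^2 = 256/(π^2 n^2), so Σ_{m≥1} 1/(2m-1)^2 = π^2·(32)/256 = pi**2/8.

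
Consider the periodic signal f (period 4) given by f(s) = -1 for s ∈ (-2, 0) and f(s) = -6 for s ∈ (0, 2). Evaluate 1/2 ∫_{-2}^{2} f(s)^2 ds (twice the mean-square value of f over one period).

37

1/2 ∫_{-2}^{2} f(s)^2 ds = 1/2 · (74) = 37.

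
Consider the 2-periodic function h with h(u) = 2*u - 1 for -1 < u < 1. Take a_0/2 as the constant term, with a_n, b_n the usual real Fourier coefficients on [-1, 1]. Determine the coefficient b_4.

-1/pi

b_4 = ∫_{-1}^{1} h(u) sin(4*pi*u) du.
Integrating by parts (boundary term plus one more integral), an antiderivative of (2*u - 1) sin(4*pi*u) is -u*cos(4*pi*u)/(2*pi) + sin(4*pi*u)/(8*pi**2) + cos(4*pi*u)/(4*pi); evaluating from -1 to 1: ∫_{-1}^{1} (2*u - 1) sin(4*pi*u) du = (-1/(4*pi)) - (3/(4*pi)) = -1/pi.
Hence b_4 = -1/pi.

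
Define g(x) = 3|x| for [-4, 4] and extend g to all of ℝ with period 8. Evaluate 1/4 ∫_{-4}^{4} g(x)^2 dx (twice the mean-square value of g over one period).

96

1/4 ∫_{-4}^{4} g(x)^2 dx = 1/4 · (384) = 96.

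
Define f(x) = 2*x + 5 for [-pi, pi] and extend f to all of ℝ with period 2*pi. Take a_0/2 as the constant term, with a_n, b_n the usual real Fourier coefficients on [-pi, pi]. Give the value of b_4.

b_4 = 1/pi ∫_{-pi}^{pi} f(x) sin(4*x) dx.
Integrating by parts (boundary term plus one more integral), an antiderivative of (2*x + 5) sin(4*x) is -x*cos(4*x)/2 + sin(4*x)/8 - 5*cos(4*x)/4; evaluating from -pi to pi: ∫_{-pi}^{pi} (2*x + 5) sin(4*x) dx = (-pi/2 - 5/4) - (-5/4 + pi/2) = -pi.
Hence b_4 = (1/pi)·(-pi) = -1.

-1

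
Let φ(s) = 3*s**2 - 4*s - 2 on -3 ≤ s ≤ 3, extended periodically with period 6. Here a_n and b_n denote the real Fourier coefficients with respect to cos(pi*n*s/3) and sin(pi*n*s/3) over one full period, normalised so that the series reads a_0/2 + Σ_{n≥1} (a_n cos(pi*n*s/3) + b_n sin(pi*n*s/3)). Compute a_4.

27/(4*pi**2)

a_4 = 1/3 ∫_{-3}^{3} φ(s) cos(4*pi*s/3) ds.
Integrating by parts twice (tabular method), an antiderivative of (3*s**2 - 4*s - 2) cos(4*pi*s/3) is 9*s**2*sin(4*pi*s/3)/(4*pi) - 3*s*sin(4*pi*s/3)/pi + 27*s*cos(4*pi*s/3)/(8*pi**2) - 3*sin(4*pi*s/3)/(2*pi) - 81*sin(4*pi*s/3)/(32*pi**3) - 9*cos(4*pi*s/3)/(4*pi**2); evaluating from -3 to 3: ∫_{-3}^{3} (3*s**2 - 4*s - 2) cos(4*pi*s/3) ds = (63/(8*pi**2)) - (-99/(8*pi**2)) = 81/(4*pi**2).
Hence a_4 = (1/3)·(81/(4*pi**2)) = 27/(4*pi**2).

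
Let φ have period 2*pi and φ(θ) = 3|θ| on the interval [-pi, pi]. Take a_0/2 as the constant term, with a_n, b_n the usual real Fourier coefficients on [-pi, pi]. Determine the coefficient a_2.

a_2 = 1/pi ∫_{-pi}^{pi} φ(θ) cos(2*θ) dθ.
φ is even and cos(2*θ) is even, so the integrand is even and a_2 = 2/pi ∫_0^{pi} φ(θ) cos(2*θ) dθ.
Integrating by parts (boundary term plus one more integral), an antiderivative of (3*θ) cos(2*θ) is 3*θ*sin(2*θ)/2 + 3*cos(2*θ)/4; evaluating from 0 to pi: ∫_{0}^{pi} (3*θ) cos(2*θ) dθ = (3/4) - (3/4) = 0.
Hence a_2 = (2/pi)·(0) = 0.

0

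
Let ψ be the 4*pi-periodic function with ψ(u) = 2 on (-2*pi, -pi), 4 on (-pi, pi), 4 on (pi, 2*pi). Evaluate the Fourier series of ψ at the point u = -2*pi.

u = -2*pi differs from u = 2*pi by -1 full period(s), and the series is 4*pi-periodic.
At u = 2*pi the one-sided limits are ψ(2*pi^-) = 4 and ψ(2*pi^+) = 2.
By Dirichlet's theorem the series converges to their average, [(4) + (2)]/2 = 3.

3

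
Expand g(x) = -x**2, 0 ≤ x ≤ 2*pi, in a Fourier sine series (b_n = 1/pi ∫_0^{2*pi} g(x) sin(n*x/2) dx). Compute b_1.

b_1 = 1/pi ∫_0^{2*pi} (-x**2) sin(x/2) dx.
Integrating by parts twice (tabular method), an antiderivative of (-x**2) sin(x/2) is 2*x**2*cos(x/2) - 8*x*sin(x/2) - 16*cos(x/2); evaluating from 0 to 2*pi: ∫_{0}^{2*pi} (-x**2) sin(x/2) dx = (16 - 8*pi**2) - (-16) = 32 - 8*pi**2.
Hence b_1 = (1/pi)·(32 - 8*pi**2) = -8*pi + 32/pi.

-8*pi + 32/pi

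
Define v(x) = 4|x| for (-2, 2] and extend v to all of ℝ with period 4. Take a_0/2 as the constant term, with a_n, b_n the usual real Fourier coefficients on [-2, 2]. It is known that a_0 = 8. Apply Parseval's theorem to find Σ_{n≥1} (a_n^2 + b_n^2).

32/3

Parseval: a_0^2/2 + Σ_{n≥1} (a_n^2+b_n^2) = 1/2 ∫_{-2}^{2} v(x)^2 dx = 128/3.
Subtract a_0^2/2 = 32: Σ (a_n^2+b_n^2) = 32/3.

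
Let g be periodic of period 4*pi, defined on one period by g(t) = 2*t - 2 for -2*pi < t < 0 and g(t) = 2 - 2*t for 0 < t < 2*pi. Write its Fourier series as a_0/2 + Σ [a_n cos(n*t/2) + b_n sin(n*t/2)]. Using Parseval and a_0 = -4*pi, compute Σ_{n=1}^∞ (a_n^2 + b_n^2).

8 + 8*pi**2/3

Parseval: a_0^2/2 + Σ_{n≥1} (a_n^2+b_n^2) = (1/(2*pi)) ∫_{-2*pi}^{2*pi} g(t)^2 dt = 8 + 32*pi**2/3.
Subtract a_0^2/2 = 8*pi**2: Σ (a_n^2+b_n^2) = 8 + 8*pi**2/3.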